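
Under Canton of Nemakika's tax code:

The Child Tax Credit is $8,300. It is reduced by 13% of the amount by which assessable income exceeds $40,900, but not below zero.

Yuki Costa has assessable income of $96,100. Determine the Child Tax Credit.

$1,124

Child Tax Credit: 13% of the $55,200 excess over $40,900 is $7,176; credit = $8,300 − $7,176 = $1,124.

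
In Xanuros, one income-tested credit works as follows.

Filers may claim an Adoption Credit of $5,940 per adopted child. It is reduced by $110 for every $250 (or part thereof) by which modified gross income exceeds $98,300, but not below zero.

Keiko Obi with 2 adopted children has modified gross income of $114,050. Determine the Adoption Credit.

$4,950

Adoption Credit: base = 2 × $5,940 = $11,880. income exceeds $98,300 by $15,750, which is 63 full-or-partial $250 increments; reduction = 63 × $110 = $6,930, leaving $4,950.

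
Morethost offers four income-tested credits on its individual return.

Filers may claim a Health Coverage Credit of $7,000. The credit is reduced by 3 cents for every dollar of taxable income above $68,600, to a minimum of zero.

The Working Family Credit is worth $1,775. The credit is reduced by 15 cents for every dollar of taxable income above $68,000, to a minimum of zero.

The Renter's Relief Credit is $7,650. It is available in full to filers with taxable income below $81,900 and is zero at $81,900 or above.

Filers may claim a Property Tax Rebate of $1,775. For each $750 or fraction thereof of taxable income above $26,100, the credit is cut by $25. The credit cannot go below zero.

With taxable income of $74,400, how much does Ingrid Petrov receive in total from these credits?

Health Coverage Credit: 3% of the $5,800 excess over $68,600 is $174; credit = $7,000 − $174 = $6,826.
Working Family Credit: 15% of the $6,400 excess over $68,000 is $960; credit = $1,775 − $960 = $815.
Renter's Relief Credit: $74,400 is below the $81,900 cutoff, so the full $7,650 applies.
Property Tax Rebate: income exceeds $26,100 by $48,300, which is 65 full-or-partial $750 increments; reduction = 65 × $25 = $1,625, leaving $150.
Total: $6,826 + $815 + $7,650 + $150 = $15,441.

$15,441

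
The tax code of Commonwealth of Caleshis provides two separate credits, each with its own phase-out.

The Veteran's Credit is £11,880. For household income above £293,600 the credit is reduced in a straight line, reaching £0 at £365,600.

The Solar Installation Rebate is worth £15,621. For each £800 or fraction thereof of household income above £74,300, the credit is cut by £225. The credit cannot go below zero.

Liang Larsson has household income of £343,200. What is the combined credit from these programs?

Veteran's Credit: £343,200 is £49,600 into a £72,000 phase-out range, leaving 22,400/72,000 of the credit: £11,880 × 22,400/72,000 = £3,696.
Solar Installation Rebate: income exceeds £74,300 by £268,900 → 337 increments × £225 = £75,825 ≥ base, so the credit is £0.
Total: £3,696 + £0 = £3,696.

£3,696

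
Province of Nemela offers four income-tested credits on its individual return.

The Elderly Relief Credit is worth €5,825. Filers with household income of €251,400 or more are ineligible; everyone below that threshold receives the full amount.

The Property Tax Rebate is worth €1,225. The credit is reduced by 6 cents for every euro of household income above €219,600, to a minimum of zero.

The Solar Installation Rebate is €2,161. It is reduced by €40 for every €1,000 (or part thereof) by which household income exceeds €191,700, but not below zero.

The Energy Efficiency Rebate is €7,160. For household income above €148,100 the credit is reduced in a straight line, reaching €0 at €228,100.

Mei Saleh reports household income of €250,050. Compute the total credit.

€5,825

Elderly Relief Credit: €250,050 is below the €251,400 cutoff, so the full €5,825 applies.
Property Tax Rebate: 6% of the €30,450 excess over €219,600 is €1,827 ≥ base, so the credit is €0.
Solar Installation Rebate: income exceeds €191,700 by €58,350 → 59 increments × €40 = €2,360 ≥ base, so the credit is €0.
Energy Efficiency Rebate: €250,050 is at or above €228,100, so the credit is €0.
Total: €5,825 + €0 + €0 + €0 = €5,825.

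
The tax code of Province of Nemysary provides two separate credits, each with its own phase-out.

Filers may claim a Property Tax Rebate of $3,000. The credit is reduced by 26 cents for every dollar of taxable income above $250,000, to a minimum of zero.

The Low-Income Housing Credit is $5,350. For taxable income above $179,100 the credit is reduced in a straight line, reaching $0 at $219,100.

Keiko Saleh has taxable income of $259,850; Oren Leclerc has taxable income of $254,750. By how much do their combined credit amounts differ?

$1,326

Keiko ($259,850): Property Tax Rebate: 26% of the $9,850 excess over $250,000 is $2,561; credit = $3,000 − $2,561 = $439. Low-Income Housing Credit: $259,850 is at or above $219,100, so the credit is $0. total $439 + $0 = $439
Oren ($254,750): Property Tax Rebate: 26% of the $4,750 excess over $250,000 is $1,235; credit = $3,000 − $1,235 = $1,765. Low-Income Housing Credit: $254,750 is at or above $219,100, so the credit is $0. total $1,765 + $0 = $1,765
Difference: |$439 − $1,765| = $1,326.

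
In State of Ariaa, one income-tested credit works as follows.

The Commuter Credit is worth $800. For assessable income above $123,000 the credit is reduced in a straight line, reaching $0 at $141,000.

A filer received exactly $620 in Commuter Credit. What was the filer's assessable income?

$620 is 620/800 of the full $800, so 180/800 of the $18,000 range has been used: income = $123,000 + $18,000 × 180/800 = $127,050.

$127,050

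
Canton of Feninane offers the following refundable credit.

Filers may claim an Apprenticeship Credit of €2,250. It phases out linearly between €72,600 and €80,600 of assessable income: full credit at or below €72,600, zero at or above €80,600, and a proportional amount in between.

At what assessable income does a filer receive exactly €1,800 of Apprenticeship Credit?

€1,800 is 1,800/2,250 of the full €2,250, so 450/2,250 of the €8,000 range has been used: income = €72,600 + €8,000 × 450/2,250 = €74,200.

€74,200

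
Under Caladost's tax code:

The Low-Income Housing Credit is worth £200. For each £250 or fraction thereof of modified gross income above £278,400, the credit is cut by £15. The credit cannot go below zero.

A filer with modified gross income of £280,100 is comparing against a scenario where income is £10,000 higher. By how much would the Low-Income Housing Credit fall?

At £280,100 — income exceeds £278,400 by £1,700, which is 7 full-or-partial £250 increments; reduction = 7 × £15 = £105, leaving £95.
At £290,100 — income exceeds £278,400 by £11,700 → 47 increments × £15 = £705 ≥ base, so the credit is £0.
Lost: £95 − £0 = £95.

£95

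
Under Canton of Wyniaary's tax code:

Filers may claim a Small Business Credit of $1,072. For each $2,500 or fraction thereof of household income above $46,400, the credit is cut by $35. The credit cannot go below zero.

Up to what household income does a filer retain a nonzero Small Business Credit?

After 30 increments the reduction is 30 × $35 = $1,050, leaving $22; one more increment wipes it out. Increment 30 ends at excess 30 × $2,500 = $75,000, so the highest qualifying income is $46,400 + $75,000 = $121,400.

$121,400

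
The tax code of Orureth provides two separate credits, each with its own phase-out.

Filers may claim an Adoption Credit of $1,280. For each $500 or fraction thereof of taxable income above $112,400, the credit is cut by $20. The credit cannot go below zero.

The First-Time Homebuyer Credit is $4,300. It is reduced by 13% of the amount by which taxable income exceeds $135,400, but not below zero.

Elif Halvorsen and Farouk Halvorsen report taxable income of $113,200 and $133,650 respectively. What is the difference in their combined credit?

Elif ($113,200): Adoption Credit: income exceeds $112,400 by $800, which is 2 full-or-partial $500 increments; reduction = 2 × $20 = $40, leaving $1,240. First-Time Homebuyer Credit: $113,200 is at or below the $135,400 threshold, so the full $4,300 applies. total $1,240 + $4,300 = $5,540
Farouk ($133,650): Adoption Credit: income exceeds $112,400 by $21,250, which is 43 full-or-partial $500 increments; reduction = 43 × $20 = $860, leaving $420. First-Time Homebuyer Credit: $133,650 is at or below the $135,400 threshold, so the full $4,300 applies. total $420 + $4,300 = $4,720
Difference: |$5,540 − $4,720| = $820.

$820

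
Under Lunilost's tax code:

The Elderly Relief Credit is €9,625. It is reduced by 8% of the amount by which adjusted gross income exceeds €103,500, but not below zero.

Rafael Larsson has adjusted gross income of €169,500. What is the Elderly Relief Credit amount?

Elderly Relief Credit: 8% of the €66,000 excess over €103,500 is €5,280; credit = €9,625 − €5,280 = €4,345.

€4,345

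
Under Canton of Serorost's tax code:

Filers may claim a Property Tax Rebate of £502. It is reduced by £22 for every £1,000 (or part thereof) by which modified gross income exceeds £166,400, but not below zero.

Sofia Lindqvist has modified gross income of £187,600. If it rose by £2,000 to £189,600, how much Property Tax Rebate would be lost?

£18

At £187,600 — income exceeds £166,400 by £21,200, which is 22 full-or-partial £1,000 increments; reduction = 22 × £22 = £484, leaving £18.
At £189,600 — income exceeds £166,400 by £23,200 → 24 increments × £22 = £528 ≥ base, so the credit is £0.
Lost: £18 − £0 = £18.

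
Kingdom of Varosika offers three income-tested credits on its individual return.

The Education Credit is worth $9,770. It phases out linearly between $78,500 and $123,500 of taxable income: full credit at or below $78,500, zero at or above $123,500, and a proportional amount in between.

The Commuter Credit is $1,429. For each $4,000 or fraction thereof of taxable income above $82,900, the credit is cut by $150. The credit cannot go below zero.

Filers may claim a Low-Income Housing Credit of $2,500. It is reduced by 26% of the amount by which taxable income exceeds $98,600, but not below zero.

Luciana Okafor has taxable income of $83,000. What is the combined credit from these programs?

$12,572

Education Credit: $83,000 is $4,500 into a $45,000 phase-out range, leaving 40,500/45,000 of the credit: $9,770 × 40,500/45,000 = $8,793.
Commuter Credit: income exceeds $82,900 by $100, which is 1 full-or-partial $4,000 increment; reduction = 1 × $150 = $150, leaving $1,279.
Low-Income Housing Credit: $83,000 is at or below the $98,600 threshold, so the full $2,500 applies.
Total: $8,793 + $1,279 + $2,500 = $12,572.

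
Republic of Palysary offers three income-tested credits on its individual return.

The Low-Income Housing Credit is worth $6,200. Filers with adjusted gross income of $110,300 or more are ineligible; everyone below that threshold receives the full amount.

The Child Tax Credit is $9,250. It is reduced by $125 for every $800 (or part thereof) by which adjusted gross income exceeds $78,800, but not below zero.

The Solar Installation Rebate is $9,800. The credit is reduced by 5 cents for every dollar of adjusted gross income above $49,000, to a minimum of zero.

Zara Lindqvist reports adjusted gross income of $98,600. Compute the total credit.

$19,645

Low-Income Housing Credit: $98,600 is below the $110,300 cutoff, so the full $6,200 applies.
Child Tax Credit: income exceeds $78,800 by $19,800, which is 25 full-or-partial $800 increments; reduction = 25 × $125 = $3,125, leaving $6,125.
Solar Installation Rebate: 5% of the $49,600 excess over $49,000 is $2,480; credit = $9,800 − $2,480 = $7,320.
Total: $6,200 + $6,125 + $7,320 = $19,645.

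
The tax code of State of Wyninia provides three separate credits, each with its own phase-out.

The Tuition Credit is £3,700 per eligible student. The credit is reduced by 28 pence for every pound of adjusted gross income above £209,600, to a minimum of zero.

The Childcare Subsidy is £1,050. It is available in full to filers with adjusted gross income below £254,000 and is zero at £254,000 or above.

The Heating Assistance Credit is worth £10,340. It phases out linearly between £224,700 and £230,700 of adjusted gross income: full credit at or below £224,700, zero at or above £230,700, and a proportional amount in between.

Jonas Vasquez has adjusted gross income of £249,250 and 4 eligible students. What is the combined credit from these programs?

£4,748

Tuition Credit: base = 4 × £3,700 = £14,800. 28% of the £39,650 excess over £209,600 is £11,102; credit = £14,800 − £11,102 = £3,698.
Childcare Subsidy: £249,250 is below the £254,000 cutoff, so the full £1,050 applies.
Heating Assistance Credit: £249,250 is at or above £230,700, so the credit is £0.
Total: £3,698 + £1,050 + £0 = £4,748.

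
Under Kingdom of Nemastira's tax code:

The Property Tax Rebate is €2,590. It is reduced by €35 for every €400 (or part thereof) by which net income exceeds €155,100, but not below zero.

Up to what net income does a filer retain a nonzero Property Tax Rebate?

€184,300

After 73 increments the reduction is 73 × €35 = €2,555, leaving €35; one more increment wipes it out. Increment 73 ends at excess 73 × €400 = €29,200, so the highest qualifying income is €155,100 + €29,200 = €184,300.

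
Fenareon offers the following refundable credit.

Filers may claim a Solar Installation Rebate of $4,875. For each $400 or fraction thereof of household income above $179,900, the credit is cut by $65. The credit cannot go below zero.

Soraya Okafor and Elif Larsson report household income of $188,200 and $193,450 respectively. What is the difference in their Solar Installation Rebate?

$845

Soraya ($188,200): Solar Installation Rebate: income exceeds $179,900 by $8,300, which is 21 full-or-partial $400 increments; reduction = 21 × $65 = $1,365, leaving $3,510.
Elif ($193,450): Solar Installation Rebate: income exceeds $179,900 by $13,550, which is 34 full-or-partial $400 increments; reduction = 34 × $65 = $2,210, leaving $2,665.
Difference: |$3,510 − $2,665| = $845.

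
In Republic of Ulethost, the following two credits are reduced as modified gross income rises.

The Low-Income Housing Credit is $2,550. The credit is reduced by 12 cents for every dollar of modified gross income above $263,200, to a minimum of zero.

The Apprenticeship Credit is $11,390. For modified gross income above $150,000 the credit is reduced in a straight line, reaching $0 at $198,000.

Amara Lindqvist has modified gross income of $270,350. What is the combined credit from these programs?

Low-Income Housing Credit: 12% of the $7,150 excess over $263,200 is $858; credit = $2,550 − $858 = $1,692.
Apprenticeship Credit: $270,350 is at or above $198,000, so the credit is $0.
Total: $1,692 + $0 = $1,692.

$1,692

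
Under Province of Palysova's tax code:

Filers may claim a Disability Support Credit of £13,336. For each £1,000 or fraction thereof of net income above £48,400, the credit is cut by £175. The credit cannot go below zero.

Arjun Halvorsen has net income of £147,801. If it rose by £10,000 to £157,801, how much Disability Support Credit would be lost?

At £147,801 — income exceeds £48,400 by £99,401 → 100 increments × £175 = £17,500 ≥ base, so the credit is £0.
At £157,801 — income exceeds £48,400 by £109,401 → 110 increments × £175 = £19,250 ≥ base, so the credit is £0.
Lost: £0 − £0 = £0.

£0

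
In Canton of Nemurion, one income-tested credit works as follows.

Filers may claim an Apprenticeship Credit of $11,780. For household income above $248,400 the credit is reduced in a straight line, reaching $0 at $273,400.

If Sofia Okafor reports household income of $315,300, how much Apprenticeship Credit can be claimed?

Apprenticeship Credit: $315,300 is at or above $273,400, so the credit is $0.

$0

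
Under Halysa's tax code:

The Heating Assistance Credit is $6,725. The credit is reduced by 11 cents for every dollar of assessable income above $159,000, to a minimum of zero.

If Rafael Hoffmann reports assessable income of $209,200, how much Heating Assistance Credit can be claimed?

Heating Assistance Credit: 11% of the $50,200 excess over $159,000 is $5,522; credit = $6,725 − $5,522 = $1,203.

$1,203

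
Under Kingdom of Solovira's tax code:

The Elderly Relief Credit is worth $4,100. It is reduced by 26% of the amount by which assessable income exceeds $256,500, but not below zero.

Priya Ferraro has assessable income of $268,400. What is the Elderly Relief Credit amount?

$1,006

Elderly Relief Credit: 26% of the $11,900 excess over $256,500 is $3,094; credit = $4,100 − $3,094 = $1,006.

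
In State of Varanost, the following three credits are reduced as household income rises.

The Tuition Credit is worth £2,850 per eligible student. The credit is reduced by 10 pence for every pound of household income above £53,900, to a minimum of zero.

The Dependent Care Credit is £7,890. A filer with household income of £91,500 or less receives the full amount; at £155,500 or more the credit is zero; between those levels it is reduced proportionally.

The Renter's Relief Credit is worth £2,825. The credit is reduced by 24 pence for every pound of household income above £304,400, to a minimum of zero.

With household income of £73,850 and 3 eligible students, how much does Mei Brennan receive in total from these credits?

Tuition Credit: base = 3 × £2,850 = £8,550. 10% of the £19,950 excess over £53,900 is £1,995; credit = £8,550 − £1,995 = £6,555.
Dependent Care Credit: £73,850 is at or below the £91,500 threshold, so the full £7,890 applies.
Renter's Relief Credit: £73,850 is at or below the £304,400 threshold, so the full £2,825 applies.
Total: £6,555 + £7,890 + £2,825 = £17,270.

£17,270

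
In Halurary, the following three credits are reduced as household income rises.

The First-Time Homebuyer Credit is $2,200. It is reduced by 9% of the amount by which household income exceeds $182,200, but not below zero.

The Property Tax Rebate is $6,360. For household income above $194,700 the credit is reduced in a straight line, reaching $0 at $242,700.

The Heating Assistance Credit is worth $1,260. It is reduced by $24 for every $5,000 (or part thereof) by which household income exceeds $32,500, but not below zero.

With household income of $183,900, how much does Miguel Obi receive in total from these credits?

$8,923

First-Time Homebuyer Credit: 9% of the $1,700 excess over $182,200 is $153; credit = $2,200 − $153 = $2,047.
Property Tax Rebate: $183,900 is at or below the $194,700 threshold, so the full $6,360 applies.
Heating Assistance Credit: income exceeds $32,500 by $151,400, which is 31 full-or-partial $5,000 increments; reduction = 31 × $24 = $744, leaving $516.
Total: $2,047 + $6,360 + $516 = $8,923.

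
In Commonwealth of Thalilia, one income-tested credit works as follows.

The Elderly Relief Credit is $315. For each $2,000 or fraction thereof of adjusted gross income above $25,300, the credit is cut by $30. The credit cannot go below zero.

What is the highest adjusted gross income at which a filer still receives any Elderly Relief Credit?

$45,300

After 10 increments the reduction is 10 × $30 = $300, leaving $15; one more increment wipes it out. Increment 10 ends at excess 10 × $2,000 = $20,000, so the highest qualifying income is $25,300 + $20,000 = $45,300.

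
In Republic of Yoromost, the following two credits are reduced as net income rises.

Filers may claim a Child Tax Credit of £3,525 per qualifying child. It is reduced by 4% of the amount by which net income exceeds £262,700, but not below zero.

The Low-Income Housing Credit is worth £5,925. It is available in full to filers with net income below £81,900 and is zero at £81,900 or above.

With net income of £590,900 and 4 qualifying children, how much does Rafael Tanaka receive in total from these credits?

Child Tax Credit: base = 4 × £3,525 = £14,100. 4% of the £328,200 excess over £262,700 is £13,128; credit = £14,100 − £13,128 = £972.
Low-Income Housing Credit: £590,900 meets or exceeds the £81,900 cutoff, so the credit is £0.
Total: £972 + £0 = £972.

£972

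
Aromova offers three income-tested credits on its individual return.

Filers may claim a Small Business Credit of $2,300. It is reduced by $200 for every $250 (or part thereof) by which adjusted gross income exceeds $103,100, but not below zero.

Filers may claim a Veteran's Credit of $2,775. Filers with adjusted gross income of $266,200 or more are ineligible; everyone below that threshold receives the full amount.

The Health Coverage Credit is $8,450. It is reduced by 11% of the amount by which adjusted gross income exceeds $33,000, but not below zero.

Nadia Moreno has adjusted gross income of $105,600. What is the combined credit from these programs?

$3,539

Small Business Credit: income exceeds $103,100 by $2,500, which is 10 full-or-partial $250 increments; reduction = 10 × $200 = $2,000, leaving $300.
Veteran's Credit: $105,600 is below the $266,200 cutoff, so the full $2,775 applies.
Health Coverage Credit: 11% of the $72,600 excess over $33,000 is $7,986; credit = $8,450 − $7,986 = $464.
Total: $300 + $2,775 + $464 = $3,539.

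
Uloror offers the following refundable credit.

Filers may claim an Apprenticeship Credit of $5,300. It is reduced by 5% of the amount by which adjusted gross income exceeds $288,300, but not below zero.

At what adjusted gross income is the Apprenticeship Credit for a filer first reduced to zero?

$394,300

The credit falls by 5% of each dollar above $288,300, so it reaches zero when the excess is $5,300 / 5% = $106,000: income = $288,300 + $106,000 = $394,300.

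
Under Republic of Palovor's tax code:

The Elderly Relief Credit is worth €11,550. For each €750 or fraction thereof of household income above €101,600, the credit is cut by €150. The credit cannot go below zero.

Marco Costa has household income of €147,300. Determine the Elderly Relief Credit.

€2,400

Elderly Relief Credit: income exceeds €101,600 by €45,700, which is 61 full-or-partial €750 increments; reduction = 61 × €150 = €9,150, leaving €2,400.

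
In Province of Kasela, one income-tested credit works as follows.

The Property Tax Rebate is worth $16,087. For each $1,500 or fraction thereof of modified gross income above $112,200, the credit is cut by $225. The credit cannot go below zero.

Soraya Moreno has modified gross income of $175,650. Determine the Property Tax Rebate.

Property Tax Rebate: income exceeds $112,200 by $63,450, which is 43 full-or-partial $1,500 increments; reduction = 43 × $225 = $9,675, leaving $6,412.

$6,412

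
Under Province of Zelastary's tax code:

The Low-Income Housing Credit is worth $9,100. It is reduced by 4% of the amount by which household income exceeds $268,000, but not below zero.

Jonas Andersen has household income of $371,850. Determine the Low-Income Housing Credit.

$4,946

Low-Income Housing Credit: 4% of the $103,850 excess over $268,000 is $4,154; credit = $9,100 − $4,154 = $4,946.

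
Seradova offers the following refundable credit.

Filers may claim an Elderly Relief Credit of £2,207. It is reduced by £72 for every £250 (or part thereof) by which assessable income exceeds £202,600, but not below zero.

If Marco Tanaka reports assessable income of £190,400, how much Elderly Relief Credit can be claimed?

£2,207

Elderly Relief Credit: £190,400 is at or below the £202,600 threshold, so the full £2,207 applies.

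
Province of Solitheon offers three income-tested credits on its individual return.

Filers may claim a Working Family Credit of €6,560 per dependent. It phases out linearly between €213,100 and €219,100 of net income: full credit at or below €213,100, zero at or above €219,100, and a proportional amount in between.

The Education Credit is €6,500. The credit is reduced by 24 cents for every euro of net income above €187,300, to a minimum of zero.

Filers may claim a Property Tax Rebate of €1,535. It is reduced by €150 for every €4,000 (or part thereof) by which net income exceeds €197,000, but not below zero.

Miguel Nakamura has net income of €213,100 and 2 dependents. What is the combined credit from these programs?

Working Family Credit: base = 2 × €6,560 = €13,120. €213,100 is at or below the €213,100 threshold, so the full €13,120 applies.
Education Credit: 24% of the €25,800 excess over €187,300 is €6,192; credit = €6,500 − €6,192 = €308.
Property Tax Rebate: income exceeds €197,000 by €16,100, which is 5 full-or-partial €4,000 increments; reduction = 5 × €150 = €750, leaving €785.
Total: €13,120 + €308 + €785 = €14,213.

€14,213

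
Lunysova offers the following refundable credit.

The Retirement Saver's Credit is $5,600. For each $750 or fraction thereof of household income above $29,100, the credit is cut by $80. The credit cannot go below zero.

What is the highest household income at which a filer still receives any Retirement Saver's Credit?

After 69 increments the reduction is 69 × $80 = $5,520, leaving $80; one more increment wipes it out. Increment 69 ends at excess 69 × $750 = $51,750, so the highest qualifying income is $29,100 + $51,750 = $80,850.

$80,850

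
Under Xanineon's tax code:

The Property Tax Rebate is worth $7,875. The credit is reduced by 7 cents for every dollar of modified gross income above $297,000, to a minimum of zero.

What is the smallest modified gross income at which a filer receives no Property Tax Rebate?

The credit falls by 7% of each dollar above $297,000, so it reaches zero when the excess is $7,875 / 7% = $112,500: income = $297,000 + $112,500 = $409,500.

$409,500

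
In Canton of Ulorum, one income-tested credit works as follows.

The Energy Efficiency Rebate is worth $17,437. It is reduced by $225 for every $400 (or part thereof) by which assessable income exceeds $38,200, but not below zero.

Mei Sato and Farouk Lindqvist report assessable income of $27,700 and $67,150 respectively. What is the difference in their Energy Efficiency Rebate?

$16,425

Mei ($27,700): Energy Efficiency Rebate: $27,700 is at or below the $38,200 threshold, so the full $17,437 applies.
Farouk ($67,150): Energy Efficiency Rebate: income exceeds $38,200 by $28,950, which is 73 full-or-partial $400 increments; reduction = 73 × $225 = $16,425, leaving $1,012.
Difference: |$17,437 − $1,012| = $16,425.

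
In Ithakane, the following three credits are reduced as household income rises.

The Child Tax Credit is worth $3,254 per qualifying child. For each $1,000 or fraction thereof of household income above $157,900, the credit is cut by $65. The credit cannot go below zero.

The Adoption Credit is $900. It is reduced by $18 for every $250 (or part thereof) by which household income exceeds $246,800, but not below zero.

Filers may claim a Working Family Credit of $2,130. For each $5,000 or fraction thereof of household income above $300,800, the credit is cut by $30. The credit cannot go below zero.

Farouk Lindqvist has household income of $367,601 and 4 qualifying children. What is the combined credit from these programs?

$1,710

Child Tax Credit: base = 4 × $3,254 = $13,016. income exceeds $157,900 by $209,701 → 210 increments × $65 = $13,650 ≥ base, so the credit is $0.
Adoption Credit: income exceeds $246,800 by $120,801 → 484 increments × $18 = $8,712 ≥ base, so the credit is $0.
Working Family Credit: income exceeds $300,800 by $66,801, which is 14 full-or-partial $5,000 increments; reduction = 14 × $30 = $420, leaving $1,710.
Total: $0 + $0 + $1,710 = $1,710.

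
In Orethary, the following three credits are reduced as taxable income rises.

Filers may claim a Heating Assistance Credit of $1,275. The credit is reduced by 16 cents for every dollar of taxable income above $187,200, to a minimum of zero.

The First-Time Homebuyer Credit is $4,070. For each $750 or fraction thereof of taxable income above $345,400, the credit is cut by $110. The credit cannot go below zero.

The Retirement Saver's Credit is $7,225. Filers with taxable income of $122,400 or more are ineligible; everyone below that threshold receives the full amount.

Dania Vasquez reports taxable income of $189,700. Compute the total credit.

$4,945

Heating Assistance Credit: 16% of the $2,500 excess over $187,200 is $400; credit = $1,275 − $400 = $875.
First-Time Homebuyer Credit: $189,700 is at or below the $345,400 threshold, so the full $4,070 applies.
Retirement Saver's Credit: $189,700 meets or exceeds the $122,400 cutoff, so the credit is $0.
Total: $875 + $4,070 + $0 = $4,945.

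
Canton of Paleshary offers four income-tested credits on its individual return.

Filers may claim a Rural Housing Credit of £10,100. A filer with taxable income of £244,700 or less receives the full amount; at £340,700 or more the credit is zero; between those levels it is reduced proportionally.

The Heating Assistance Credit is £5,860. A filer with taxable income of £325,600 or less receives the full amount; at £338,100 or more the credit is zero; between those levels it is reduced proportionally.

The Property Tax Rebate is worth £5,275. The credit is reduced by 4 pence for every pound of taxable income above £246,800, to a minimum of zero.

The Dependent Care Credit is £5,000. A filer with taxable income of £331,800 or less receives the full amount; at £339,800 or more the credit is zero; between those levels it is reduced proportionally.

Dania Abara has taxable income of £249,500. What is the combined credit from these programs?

£25,622

Rural Housing Credit: £249,500 is £4,800 into a £96,000 phase-out range, leaving 91,200/96,000 of the credit: £10,100 × 91,200/96,000 = £9,595.
Heating Assistance Credit: £249,500 is at or below the £325,600 threshold, so the full £5,860 applies.
Property Tax Rebate: 4% of the £2,700 excess over £246,800 is £108; credit = £5,275 − £108 = £5,167.
Dependent Care Credit: £249,500 is at or below the £331,800 threshold, so the full £5,000 applies.
Total: £9,595 + £5,860 + £5,167 + £5,000 = £25,622.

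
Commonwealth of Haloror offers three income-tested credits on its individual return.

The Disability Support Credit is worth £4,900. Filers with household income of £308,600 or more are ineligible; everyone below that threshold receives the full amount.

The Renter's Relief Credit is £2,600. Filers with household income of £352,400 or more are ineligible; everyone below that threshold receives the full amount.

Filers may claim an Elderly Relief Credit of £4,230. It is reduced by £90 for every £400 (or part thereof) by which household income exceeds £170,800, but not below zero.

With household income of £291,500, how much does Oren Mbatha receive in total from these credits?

£7,500

Disability Support Credit: £291,500 is below the £308,600 cutoff, so the full £4,900 applies.
Renter's Relief Credit: £291,500 is below the £352,400 cutoff, so the full £2,600 applies.
Elderly Relief Credit: income exceeds £170,800 by £120,700 → 302 increments × £90 = £27,180 ≥ base, so the credit is £0.
Total: £4,900 + £2,600 + £0 = £7,500.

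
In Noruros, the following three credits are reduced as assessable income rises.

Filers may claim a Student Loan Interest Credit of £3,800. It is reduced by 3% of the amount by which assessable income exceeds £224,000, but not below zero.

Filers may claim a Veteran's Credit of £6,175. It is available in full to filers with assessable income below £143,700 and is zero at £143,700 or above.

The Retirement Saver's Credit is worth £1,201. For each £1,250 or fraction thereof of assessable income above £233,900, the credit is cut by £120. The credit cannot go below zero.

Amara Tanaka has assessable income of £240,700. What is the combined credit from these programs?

Student Loan Interest Credit: 3% of the £16,700 excess over £224,000 is £501; credit = £3,800 − £501 = £3,299.
Veteran's Credit: £240,700 meets or exceeds the £143,700 cutoff, so the credit is £0.
Retirement Saver's Credit: income exceeds £233,900 by £6,800, which is 6 full-or-partial £1,250 increments; reduction = 6 × £120 = £720, leaving £481.
Total: £3,299 + £0 + £481 = £3,780.

£3,780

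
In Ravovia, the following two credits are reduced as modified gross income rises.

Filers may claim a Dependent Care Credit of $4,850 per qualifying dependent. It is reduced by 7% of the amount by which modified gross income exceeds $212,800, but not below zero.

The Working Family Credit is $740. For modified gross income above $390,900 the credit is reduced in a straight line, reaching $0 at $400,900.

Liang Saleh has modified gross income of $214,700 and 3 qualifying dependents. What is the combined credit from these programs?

Dependent Care Credit: base = 3 × $4,850 = $14,550. 7% of the $1,900 excess over $212,800 is $133; credit = $14,550 − $133 = $14,417.
Working Family Credit: $214,700 is at or below the $390,900 threshold, so the full $740 applies.
Total: $14,417 + $740 = $15,157.

$15,157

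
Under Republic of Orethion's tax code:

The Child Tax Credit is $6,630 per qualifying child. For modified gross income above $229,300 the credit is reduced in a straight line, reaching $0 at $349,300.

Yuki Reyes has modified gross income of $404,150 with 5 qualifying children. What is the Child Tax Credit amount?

$0

Child Tax Credit: base = 5 × $6,630 = $33,150. $404,150 is at or above $349,300, so the credit is $0.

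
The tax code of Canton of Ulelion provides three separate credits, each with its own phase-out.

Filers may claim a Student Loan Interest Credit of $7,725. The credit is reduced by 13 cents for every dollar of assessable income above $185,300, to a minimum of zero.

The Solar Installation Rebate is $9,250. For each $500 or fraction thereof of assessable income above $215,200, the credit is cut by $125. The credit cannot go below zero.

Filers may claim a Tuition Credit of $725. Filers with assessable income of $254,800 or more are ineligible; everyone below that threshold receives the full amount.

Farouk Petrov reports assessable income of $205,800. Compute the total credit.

$15,035

Student Loan Interest Credit: 13% of the $20,500 excess over $185,300 is $2,665; credit = $7,725 − $2,665 = $5,060.
Solar Installation Rebate: $205,800 is at or below the $215,200 threshold, so the full $9,250 applies.
Tuition Credit: $205,800 is below the $254,800 cutoff, so the full $725 applies.
Total: $5,060 + $9,250 + $725 = $15,035.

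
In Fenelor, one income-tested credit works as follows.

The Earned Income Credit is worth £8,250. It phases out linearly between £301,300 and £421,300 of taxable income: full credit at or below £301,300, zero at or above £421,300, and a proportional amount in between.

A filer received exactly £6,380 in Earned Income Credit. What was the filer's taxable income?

£328,500

£6,380 is 6,380/8,250 of the full £8,250, so 1,870/8,250 of the £120,000 range has been used: income = £301,300 + £120,000 × 1,870/8,250 = £328,500.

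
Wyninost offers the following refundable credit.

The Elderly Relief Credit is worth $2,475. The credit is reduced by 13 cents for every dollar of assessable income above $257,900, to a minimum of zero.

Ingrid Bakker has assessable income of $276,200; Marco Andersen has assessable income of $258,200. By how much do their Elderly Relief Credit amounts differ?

Ingrid ($276,200): Elderly Relief Credit: 13% of the $18,300 excess over $257,900 is $2,379; credit = $2,475 − $2,379 = $96.
Marco ($258,200): Elderly Relief Credit: 13% of the $300 excess over $257,900 is $39; credit = $2,475 − $39 = $2,436.
Difference: |$96 − $2,436| = $2,340.

$2,340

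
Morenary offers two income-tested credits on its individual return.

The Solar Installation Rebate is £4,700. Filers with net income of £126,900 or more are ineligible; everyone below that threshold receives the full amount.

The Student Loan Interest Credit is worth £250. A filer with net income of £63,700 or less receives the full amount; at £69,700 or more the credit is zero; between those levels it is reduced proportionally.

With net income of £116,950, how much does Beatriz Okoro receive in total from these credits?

Solar Installation Rebate: £116,950 is below the £126,900 cutoff, so the full £4,700 applies.
Student Loan Interest Credit: £116,950 is at or above £69,700, so the credit is £0.
Total: £4,700 + £0 = £4,700.

£4,700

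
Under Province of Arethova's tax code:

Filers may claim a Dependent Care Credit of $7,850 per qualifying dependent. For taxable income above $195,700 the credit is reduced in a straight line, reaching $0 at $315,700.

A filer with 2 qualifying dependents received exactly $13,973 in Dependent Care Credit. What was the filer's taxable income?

Full credit = 2 × $7,850 = $15,700.
$13,973 is 13,973/15,700 of the full $15,700, so 1,727/15,700 of the $120,000 range has been used: income = $195,700 + $120,000 × 1,727/15,700 = $208,900.

$208,900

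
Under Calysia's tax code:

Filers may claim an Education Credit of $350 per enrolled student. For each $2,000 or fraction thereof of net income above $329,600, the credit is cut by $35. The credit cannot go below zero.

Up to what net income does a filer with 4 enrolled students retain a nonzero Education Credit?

Full credit = 4 × $350 = $1,400.
After 39 increments the reduction is 39 × $35 = $1,365, leaving $35; one more increment wipes it out. Increment 39 ends at excess 39 × $2,000 = $78,000, so the highest qualifying income is $329,600 + $78,000 = $407,600.

$407,600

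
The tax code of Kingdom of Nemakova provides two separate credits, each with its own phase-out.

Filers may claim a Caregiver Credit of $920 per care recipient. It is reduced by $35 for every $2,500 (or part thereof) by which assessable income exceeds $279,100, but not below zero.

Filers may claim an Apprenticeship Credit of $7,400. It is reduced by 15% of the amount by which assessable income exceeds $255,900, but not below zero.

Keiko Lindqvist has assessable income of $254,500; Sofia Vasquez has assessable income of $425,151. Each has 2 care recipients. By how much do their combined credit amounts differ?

$9,240

Keiko ($254,500): Caregiver Credit: base = 2 × $920 = $1,840. $254,500 is at or below the $279,100 threshold, so the full $1,840 applies. Apprenticeship Credit: $254,500 is at or below the $255,900 threshold, so the full $7,400 applies. total $1,840 + $7,400 = $9,240
Sofia ($425,151): Caregiver Credit: base = 2 × $920 = $1,840. income exceeds $279,100 by $146,051 → 59 increments × $35 = $2,065 ≥ base, so the credit is $0. Apprenticeship Credit: 15% of the $169,251 excess over $255,900 is $25,387.65 ≥ base, so the credit is $0. total $0 + $0 = $0
Difference: |$9,240 − $0| = $9,240.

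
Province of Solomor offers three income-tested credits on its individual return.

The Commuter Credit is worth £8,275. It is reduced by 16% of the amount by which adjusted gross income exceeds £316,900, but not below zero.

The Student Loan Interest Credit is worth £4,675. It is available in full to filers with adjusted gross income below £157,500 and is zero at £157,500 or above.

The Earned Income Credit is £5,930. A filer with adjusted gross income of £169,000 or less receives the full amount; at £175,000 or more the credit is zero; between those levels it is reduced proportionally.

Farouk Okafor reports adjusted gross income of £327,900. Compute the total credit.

£6,515

Commuter Credit: 16% of the £11,000 excess over £316,900 is £1,760; credit = £8,275 − £1,760 = £6,515.
Student Loan Interest Credit: £327,900 meets or exceeds the £157,500 cutoff, so the credit is £0.
Earned Income Credit: £327,900 is at or above £175,000, so the credit is £0.
Total: £6,515 + £0 + £0 = £6,515.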